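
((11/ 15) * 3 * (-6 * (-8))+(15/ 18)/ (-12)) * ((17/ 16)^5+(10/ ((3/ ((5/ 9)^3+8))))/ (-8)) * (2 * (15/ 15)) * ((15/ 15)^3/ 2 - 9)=3037245212563507/ 825564856320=3678.99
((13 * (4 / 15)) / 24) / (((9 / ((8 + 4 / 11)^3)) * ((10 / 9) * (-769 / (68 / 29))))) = -172090048 / 6678591975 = -0.03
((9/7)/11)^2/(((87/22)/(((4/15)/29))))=72/2266495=0.00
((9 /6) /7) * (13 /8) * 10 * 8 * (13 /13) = 195 /7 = 27.86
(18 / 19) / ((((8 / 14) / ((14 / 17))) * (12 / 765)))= 6615 / 76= 87.04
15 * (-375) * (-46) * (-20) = -5175000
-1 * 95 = -95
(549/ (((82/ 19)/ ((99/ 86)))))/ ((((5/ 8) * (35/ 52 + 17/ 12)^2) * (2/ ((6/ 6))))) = 6282758196/ 234205735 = 26.83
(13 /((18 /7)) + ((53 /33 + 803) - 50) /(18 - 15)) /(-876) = -5645 /19272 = -0.29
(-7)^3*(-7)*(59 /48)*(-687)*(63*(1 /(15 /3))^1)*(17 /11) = -34743144681 /880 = -39480846.23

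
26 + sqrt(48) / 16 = sqrt(3) / 4 + 26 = 26.43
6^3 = 216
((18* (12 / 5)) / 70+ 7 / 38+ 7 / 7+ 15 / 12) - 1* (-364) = 4881783 / 13300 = 367.05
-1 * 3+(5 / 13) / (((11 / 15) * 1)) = -354 / 143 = -2.48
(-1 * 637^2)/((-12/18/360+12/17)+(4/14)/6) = -26074715940/48301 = -539838.01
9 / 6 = 1.50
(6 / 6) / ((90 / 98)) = 49 / 45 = 1.09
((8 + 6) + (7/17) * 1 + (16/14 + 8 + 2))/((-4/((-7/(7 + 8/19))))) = 57779/9588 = 6.03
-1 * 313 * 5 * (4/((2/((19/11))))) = -59470/11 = -5406.36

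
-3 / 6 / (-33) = 1 / 66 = 0.02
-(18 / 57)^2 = -36 / 361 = -0.10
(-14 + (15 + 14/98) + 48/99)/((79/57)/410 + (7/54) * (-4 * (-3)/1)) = 8787120/8415869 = 1.04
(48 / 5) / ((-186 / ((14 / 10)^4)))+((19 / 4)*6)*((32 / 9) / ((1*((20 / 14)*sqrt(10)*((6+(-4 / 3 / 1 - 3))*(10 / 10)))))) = -19208 / 96875+532*sqrt(10) / 125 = 13.26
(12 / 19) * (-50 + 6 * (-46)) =-3912 / 19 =-205.89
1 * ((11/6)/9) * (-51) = -187/18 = -10.39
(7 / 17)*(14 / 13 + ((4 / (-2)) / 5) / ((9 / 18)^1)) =126 / 1105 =0.11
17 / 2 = 8.50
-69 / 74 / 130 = -0.01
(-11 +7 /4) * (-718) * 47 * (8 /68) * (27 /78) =5618709 /442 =12712.01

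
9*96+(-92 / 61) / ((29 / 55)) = 1523356 / 1769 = 861.14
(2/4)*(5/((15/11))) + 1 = 17/6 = 2.83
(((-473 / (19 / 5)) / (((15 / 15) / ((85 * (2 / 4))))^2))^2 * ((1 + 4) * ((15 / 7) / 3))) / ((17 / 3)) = 1288102238671875 / 40432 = 31858484335.97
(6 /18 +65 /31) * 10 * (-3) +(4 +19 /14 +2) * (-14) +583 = 12620 /31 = 407.10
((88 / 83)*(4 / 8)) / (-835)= -44 / 69305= -0.00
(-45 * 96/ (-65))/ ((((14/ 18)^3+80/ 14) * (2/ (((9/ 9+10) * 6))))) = 145496736/ 410293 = 354.62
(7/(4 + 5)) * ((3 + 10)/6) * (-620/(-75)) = 5642/405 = 13.93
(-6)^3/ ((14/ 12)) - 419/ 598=-777941/ 4186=-185.84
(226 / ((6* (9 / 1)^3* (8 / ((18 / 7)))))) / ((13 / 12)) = 113 / 7371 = 0.02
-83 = -83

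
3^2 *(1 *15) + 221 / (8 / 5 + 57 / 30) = 1387 / 7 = 198.14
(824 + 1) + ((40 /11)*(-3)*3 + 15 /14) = 122175 /154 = 793.34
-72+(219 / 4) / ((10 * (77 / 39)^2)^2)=-1011900937221 / 14061216400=-71.96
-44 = -44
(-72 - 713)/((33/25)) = -19625/33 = -594.70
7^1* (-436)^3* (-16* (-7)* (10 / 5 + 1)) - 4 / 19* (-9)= -3703824380892 / 19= -194938125310.11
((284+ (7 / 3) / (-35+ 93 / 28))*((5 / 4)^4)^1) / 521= 59025625 / 44364192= 1.33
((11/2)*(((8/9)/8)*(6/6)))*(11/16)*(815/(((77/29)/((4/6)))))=259985/3024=85.97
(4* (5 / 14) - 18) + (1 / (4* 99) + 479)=1281859 / 2772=462.43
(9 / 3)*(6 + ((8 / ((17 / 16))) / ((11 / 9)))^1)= 6822 / 187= 36.48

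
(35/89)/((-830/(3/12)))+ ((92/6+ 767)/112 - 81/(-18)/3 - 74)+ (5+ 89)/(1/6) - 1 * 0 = 1237255723/2482032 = 498.49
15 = 15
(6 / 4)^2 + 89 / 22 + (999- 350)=28833 / 44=655.30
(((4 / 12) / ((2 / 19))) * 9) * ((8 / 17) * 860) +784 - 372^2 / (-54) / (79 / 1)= 12350.56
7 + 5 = 12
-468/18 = -26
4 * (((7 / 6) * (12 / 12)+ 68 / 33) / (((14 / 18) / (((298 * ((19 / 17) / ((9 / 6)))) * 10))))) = 48240240 / 1309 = 36852.74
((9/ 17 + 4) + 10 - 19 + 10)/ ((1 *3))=94/ 51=1.84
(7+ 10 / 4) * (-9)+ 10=-151 / 2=-75.50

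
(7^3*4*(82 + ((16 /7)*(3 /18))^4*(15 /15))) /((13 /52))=255224608 /567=450131.58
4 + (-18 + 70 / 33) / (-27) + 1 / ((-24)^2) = 261731 / 57024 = 4.59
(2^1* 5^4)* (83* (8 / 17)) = 830000 / 17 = 48823.53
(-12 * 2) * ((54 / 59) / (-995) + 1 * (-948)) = 1335657456 / 58705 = 22752.02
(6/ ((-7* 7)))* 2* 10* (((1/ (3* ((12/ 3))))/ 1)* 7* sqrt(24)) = -20* sqrt(6)/ 7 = -7.00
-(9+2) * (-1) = 11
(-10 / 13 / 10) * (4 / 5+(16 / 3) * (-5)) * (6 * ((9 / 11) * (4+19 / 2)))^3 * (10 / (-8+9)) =100212766488 / 17303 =5791641.13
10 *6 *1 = 60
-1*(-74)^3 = 405224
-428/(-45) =428/45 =9.51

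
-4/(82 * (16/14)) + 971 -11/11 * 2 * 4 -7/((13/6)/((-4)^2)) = 1942817/2132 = 911.27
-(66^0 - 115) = 114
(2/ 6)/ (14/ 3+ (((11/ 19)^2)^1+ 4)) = 361/ 9749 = 0.04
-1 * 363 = -363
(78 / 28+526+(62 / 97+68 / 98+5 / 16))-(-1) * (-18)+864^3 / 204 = 4088068481517 / 1292816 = 3162142.55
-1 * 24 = -24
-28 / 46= -14 / 23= -0.61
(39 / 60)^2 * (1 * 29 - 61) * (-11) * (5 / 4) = 1859 / 10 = 185.90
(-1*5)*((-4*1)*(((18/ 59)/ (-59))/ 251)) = -360/ 873731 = -0.00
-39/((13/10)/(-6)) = 180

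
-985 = -985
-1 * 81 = -81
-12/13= -0.92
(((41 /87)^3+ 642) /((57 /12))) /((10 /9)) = 845655694 /6950865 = 121.66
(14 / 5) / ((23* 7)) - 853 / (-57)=98209 / 6555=14.98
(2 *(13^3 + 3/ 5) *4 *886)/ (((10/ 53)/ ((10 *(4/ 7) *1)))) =16511184128/ 35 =471748117.94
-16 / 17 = -0.94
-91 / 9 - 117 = -1144 / 9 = -127.11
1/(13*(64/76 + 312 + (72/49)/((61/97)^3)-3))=0.00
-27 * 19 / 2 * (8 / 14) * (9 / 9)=-1026 / 7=-146.57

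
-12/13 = -0.92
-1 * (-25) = 25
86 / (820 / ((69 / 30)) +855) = 0.07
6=6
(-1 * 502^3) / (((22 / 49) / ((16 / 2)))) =-24795177568 / 11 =-2254107051.64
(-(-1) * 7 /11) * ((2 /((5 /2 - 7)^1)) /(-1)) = 28 /99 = 0.28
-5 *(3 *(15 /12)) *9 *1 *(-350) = 118125 /2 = 59062.50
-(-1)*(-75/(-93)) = 25/31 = 0.81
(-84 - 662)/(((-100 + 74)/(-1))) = -373/13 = -28.69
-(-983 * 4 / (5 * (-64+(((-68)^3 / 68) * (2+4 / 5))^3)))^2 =-603930625 / 4599971955218317614638500096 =-0.00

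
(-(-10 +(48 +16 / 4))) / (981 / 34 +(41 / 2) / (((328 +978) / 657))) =-88808 / 82815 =-1.07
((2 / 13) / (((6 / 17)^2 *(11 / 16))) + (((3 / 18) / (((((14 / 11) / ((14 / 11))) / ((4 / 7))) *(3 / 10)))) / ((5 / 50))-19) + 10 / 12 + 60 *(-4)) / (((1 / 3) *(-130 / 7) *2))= 1520693 / 74360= 20.45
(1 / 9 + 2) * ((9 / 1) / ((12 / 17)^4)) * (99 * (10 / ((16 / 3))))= 87279445 / 6144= 14205.64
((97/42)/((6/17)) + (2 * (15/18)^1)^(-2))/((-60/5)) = -0.58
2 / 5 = 0.40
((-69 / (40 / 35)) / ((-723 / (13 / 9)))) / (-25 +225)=2093 / 3470400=0.00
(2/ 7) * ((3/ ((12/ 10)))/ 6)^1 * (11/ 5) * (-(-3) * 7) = 11/ 2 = 5.50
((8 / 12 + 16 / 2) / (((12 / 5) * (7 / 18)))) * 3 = 195 / 7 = 27.86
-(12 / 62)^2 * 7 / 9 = -28 / 961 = -0.03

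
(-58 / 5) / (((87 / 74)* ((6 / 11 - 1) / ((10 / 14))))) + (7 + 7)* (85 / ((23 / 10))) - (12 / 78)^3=2827396648 / 5305755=532.89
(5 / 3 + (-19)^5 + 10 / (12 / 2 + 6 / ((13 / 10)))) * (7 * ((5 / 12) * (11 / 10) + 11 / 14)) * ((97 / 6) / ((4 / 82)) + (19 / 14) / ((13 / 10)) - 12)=-4165229925614879 / 602784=-6909987533.87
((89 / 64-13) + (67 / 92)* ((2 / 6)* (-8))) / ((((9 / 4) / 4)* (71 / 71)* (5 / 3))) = -59843 / 4140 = -14.45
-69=-69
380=380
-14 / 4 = -7 / 2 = -3.50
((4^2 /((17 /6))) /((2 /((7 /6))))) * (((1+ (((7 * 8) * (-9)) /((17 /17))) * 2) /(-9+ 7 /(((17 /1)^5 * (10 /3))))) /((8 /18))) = 35324371740 /42595703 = 829.29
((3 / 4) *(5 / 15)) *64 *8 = 128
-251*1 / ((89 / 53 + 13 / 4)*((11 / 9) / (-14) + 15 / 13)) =-87161256 / 1825615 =-47.74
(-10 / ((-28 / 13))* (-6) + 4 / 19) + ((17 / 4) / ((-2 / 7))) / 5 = -162907 / 5320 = -30.62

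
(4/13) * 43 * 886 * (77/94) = 5867092/611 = 9602.44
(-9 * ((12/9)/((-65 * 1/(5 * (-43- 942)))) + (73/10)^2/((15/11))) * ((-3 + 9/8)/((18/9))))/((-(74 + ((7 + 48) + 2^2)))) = -24588423/2766400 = -8.89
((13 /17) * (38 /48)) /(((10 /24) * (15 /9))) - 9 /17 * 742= -333159 /850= -391.95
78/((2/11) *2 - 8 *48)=-0.20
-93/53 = -1.75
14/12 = 7/6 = 1.17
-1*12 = -12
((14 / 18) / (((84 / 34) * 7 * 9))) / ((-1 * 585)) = -17 / 1990170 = -0.00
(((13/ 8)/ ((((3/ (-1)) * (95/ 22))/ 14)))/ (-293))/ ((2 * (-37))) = -1001/ 12358740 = -0.00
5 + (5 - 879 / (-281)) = 13.13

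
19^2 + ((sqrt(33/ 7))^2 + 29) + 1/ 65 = 179602/ 455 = 394.73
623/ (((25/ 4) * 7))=356/ 25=14.24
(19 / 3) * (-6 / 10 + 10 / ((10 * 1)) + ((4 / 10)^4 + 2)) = 28804 / 1875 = 15.36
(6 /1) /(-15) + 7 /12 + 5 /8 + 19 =2377 /120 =19.81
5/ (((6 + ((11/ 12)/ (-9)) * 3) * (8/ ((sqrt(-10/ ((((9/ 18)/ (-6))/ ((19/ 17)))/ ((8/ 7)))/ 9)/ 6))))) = 2 * sqrt(33915)/ 4879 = 0.08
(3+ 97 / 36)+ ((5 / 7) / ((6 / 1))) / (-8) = 5725 / 1008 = 5.68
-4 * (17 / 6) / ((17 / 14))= -28 / 3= -9.33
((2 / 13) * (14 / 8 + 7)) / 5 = 7 / 26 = 0.27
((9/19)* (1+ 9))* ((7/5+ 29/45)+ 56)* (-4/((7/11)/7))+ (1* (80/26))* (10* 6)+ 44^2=-2464336/247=-9977.07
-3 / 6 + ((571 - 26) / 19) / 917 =-16333 / 34846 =-0.47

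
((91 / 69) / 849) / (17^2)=91 / 16929909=0.00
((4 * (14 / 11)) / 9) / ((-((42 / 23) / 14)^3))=-681352 / 2673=-254.90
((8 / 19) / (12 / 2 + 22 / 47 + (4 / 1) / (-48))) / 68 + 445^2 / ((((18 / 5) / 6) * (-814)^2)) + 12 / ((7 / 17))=479733711849169 / 16184293593468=29.64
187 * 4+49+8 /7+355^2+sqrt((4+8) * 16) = 126837.00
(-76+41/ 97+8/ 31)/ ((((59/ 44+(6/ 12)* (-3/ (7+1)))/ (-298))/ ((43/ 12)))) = 6080755560/ 87203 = 69731.04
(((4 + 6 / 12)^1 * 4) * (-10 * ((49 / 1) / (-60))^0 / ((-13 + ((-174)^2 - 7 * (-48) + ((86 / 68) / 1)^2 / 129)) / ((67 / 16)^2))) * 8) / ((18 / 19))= -3891963 / 4468100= -0.87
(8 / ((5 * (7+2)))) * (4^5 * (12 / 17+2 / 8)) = 26624 / 153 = 174.01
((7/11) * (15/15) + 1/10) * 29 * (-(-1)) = 21.35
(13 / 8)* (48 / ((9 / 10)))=260 / 3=86.67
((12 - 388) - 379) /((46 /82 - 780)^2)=-1269155 /1021249849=-0.00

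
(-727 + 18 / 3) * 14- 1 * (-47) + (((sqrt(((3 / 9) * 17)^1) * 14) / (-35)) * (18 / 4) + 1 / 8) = -80375 / 8- 3 * sqrt(51) / 5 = -10051.16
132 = 132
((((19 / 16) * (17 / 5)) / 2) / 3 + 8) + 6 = 7043 / 480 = 14.67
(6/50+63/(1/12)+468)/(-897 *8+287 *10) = -30603/107650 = -0.28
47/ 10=4.70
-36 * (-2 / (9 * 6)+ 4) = -428 / 3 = -142.67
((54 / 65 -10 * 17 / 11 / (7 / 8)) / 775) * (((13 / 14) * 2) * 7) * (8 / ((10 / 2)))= -673936 / 1491875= -0.45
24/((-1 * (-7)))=24/7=3.43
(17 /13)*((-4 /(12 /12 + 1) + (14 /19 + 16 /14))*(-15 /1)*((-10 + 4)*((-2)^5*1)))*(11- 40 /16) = 6658560 /1729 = 3851.10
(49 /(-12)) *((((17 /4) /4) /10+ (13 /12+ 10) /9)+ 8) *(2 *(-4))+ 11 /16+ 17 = 1045613 /3240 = 322.72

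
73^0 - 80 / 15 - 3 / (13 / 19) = -340 / 39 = -8.72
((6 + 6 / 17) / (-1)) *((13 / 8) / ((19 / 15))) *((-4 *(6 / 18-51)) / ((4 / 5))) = -35100 / 17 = -2064.71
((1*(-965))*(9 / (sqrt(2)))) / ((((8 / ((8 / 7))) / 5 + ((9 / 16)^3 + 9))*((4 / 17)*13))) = -377971200*sqrt(2) / 2816281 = -189.80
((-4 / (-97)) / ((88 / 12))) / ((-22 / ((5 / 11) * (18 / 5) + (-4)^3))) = 2058 / 129107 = 0.02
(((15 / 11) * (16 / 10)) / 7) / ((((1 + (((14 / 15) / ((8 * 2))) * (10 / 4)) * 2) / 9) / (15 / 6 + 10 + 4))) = 7776 / 217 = 35.83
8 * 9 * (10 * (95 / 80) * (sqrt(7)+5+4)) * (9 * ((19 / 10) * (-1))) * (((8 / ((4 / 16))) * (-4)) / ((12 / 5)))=779760 * sqrt(7)+7017840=9080891.04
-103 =-103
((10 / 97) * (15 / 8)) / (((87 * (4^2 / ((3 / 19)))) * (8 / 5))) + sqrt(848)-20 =-547296905 / 27364864 + 4 * sqrt(53) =9.12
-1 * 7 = -7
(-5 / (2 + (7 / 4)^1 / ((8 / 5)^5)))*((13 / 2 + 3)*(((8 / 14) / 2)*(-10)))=124518400 / 1988133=62.63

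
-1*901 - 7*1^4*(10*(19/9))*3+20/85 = -68549/51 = -1344.10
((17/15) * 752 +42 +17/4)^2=2906395921/3600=807332.20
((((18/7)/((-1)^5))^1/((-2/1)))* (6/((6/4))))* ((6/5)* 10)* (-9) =-555.43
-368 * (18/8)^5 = -1358127/64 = -21220.73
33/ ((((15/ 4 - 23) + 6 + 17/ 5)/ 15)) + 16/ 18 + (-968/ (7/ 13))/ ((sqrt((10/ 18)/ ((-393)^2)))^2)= -31013808312052/ 62055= -499779362.05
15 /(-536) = -0.03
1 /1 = 1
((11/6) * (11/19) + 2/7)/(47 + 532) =1075/462042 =0.00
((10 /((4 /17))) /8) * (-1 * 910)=-38675 /8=-4834.38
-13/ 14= -0.93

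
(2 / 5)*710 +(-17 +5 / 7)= 267.71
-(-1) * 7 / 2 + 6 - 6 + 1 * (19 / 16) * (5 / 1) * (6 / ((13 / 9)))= 2929 / 104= 28.16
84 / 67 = 1.25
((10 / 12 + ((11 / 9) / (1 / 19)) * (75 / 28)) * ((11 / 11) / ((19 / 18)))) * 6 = 47655 / 133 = 358.31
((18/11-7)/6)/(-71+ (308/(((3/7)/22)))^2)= -177/49495467670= -0.00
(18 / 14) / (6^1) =3 / 14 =0.21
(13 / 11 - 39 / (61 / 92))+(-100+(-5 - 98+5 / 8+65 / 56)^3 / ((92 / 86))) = -82105292749789 / 84696304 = -969408.21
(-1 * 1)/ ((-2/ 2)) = 1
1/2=0.50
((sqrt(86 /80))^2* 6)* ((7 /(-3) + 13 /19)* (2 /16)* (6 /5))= -6063 /3800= -1.60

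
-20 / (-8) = 5 / 2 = 2.50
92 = 92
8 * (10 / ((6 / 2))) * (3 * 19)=1520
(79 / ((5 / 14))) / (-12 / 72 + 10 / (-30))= -2212 / 5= -442.40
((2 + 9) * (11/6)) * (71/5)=8591/30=286.37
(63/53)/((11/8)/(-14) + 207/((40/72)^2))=176400/99514337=0.00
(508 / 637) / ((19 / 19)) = 508 / 637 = 0.80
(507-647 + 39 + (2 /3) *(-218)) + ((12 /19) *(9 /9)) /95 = -1333859 /5415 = -246.33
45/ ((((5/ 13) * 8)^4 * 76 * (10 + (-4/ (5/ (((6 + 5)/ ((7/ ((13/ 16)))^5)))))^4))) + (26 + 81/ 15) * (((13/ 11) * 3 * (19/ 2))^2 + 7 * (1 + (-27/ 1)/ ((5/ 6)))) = 15550026621363248747925815349839764622489536462902967/ 541426460484352443318259632035407439452742885900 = 28720.48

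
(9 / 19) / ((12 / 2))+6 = 231 / 38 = 6.08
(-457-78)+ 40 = -495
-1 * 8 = -8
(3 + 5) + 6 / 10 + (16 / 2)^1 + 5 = 108 / 5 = 21.60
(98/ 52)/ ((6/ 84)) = 343/ 13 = 26.38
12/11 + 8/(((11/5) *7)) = 124/77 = 1.61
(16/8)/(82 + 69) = 2/151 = 0.01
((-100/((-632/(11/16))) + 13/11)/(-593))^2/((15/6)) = 1288020321/679812122851840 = 0.00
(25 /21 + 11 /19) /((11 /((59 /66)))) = 20827 /144837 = 0.14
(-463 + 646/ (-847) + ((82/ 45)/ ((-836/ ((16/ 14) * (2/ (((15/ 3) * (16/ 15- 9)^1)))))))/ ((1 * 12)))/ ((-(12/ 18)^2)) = 39966147313/ 38301340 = 1043.47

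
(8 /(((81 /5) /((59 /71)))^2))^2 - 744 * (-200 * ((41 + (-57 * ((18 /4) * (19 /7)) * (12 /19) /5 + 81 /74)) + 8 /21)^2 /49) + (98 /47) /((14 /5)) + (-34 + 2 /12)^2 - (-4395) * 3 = 4253266052670418458848931793199 /675969230719358467406172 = 6292100.08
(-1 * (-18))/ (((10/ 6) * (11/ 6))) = 324/ 55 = 5.89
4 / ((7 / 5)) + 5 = 55 / 7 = 7.86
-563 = -563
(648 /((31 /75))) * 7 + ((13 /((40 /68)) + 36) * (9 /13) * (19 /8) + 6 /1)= 357081321 /32240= 11075.72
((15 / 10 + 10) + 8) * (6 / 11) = 117 / 11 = 10.64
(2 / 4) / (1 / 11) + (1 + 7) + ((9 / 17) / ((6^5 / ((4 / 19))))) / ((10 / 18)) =523261 / 38760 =13.50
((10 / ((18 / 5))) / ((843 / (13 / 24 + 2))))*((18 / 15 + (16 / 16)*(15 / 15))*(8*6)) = 6710 / 7587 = 0.88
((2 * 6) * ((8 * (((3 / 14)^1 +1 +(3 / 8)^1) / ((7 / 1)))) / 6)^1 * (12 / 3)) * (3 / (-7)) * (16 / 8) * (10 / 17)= -42720 / 5831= -7.33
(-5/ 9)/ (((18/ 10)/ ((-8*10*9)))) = 2000/ 9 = 222.22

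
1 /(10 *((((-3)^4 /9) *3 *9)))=1 /2430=0.00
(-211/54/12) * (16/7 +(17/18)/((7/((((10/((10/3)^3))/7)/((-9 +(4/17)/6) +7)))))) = -472091189/635040000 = -0.74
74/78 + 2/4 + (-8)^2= 5105/78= 65.45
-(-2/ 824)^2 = -1/ 169744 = -0.00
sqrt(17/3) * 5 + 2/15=2/15 + 5 * sqrt(51)/3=12.04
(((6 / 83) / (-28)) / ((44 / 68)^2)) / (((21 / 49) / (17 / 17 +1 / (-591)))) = -85255 / 5935413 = -0.01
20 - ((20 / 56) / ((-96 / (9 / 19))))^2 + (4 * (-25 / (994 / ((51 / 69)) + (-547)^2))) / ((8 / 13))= 1480752899824805 / 74039658033152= 20.00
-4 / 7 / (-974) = 0.00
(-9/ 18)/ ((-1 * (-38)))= -1/ 76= -0.01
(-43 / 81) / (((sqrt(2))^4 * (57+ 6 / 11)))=-473 / 205092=-0.00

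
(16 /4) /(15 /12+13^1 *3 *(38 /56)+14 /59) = 413 /2886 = 0.14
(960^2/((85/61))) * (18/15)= 13492224/17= 793660.24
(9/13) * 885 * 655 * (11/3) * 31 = 45615963.46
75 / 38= 1.97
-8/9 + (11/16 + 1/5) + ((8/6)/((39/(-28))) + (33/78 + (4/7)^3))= -124491/356720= -0.35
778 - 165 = 613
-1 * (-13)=13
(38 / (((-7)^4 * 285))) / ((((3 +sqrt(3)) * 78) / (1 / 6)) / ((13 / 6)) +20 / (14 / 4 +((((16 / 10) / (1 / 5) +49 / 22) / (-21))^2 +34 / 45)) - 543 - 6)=-176170630581154 / 3963995047580627720115 +367832353249936 * sqrt(3) / 3963995047580627720115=0.00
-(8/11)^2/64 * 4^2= -0.13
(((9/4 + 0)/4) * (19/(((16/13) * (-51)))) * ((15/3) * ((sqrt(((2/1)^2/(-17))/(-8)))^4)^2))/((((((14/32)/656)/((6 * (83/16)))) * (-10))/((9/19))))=3583359/2544383744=0.00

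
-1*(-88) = 88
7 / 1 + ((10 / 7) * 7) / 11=87 / 11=7.91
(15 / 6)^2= 25 / 4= 6.25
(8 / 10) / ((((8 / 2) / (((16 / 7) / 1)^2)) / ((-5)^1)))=-256 / 49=-5.22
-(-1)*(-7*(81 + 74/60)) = -17269/30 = -575.63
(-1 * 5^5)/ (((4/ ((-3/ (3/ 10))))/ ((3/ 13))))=46875/ 26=1802.88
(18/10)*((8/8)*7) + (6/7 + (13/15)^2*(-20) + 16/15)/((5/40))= -29039/315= -92.19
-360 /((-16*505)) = 9 /202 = 0.04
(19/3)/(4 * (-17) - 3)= -0.09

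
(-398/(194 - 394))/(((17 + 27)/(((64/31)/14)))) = 398/59675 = 0.01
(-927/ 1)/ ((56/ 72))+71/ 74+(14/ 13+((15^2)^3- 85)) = 76695884107/ 6734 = 11389350.18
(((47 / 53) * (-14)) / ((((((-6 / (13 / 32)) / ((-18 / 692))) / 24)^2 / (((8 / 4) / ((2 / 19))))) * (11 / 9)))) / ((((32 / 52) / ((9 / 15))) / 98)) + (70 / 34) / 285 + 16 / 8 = -1339214038079909 / 43283712468480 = -30.94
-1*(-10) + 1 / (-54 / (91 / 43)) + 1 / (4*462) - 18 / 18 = 6408943 / 715176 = 8.96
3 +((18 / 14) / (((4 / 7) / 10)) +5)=30.50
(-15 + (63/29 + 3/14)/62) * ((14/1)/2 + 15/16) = -47829597/402752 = -118.76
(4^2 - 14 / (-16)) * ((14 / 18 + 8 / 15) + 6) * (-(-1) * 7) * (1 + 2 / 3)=11515 / 8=1439.38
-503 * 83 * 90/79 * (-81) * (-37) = -11260957770/79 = -142543769.24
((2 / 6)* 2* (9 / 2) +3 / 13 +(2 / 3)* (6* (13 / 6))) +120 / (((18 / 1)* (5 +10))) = 1444 / 117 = 12.34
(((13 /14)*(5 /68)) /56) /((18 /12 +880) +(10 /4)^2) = 65 /47327728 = 0.00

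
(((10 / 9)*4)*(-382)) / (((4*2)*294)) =-955 / 1323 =-0.72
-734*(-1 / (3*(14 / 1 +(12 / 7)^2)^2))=881167 / 1033350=0.85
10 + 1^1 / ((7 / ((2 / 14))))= 491 / 49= 10.02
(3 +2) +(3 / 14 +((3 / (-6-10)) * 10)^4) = 17.57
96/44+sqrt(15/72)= sqrt(30)/12+24/11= 2.64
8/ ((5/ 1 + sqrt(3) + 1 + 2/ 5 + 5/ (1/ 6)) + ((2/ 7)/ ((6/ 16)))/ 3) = 29095920/ 133012441-793800 * sqrt(3)/ 133012441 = 0.21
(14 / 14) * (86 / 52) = 43 / 26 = 1.65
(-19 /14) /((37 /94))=-893 /259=-3.45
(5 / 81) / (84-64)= 1 / 324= 0.00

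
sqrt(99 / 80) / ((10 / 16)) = 6 *sqrt(55) / 25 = 1.78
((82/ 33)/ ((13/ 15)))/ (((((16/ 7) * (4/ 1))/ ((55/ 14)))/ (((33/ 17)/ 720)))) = 2255/ 678912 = 0.00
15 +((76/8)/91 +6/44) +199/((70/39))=1262383/10010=126.11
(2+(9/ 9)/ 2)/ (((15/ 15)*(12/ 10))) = 25/ 12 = 2.08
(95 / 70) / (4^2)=19 / 224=0.08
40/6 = 20/3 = 6.67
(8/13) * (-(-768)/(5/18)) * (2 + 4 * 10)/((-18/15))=-774144/13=-59549.54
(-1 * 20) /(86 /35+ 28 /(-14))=-175 /4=-43.75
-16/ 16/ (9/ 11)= -11/ 9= -1.22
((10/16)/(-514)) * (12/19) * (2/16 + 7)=-45/8224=-0.01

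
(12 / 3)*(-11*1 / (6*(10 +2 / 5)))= -55 / 78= -0.71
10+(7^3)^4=13841287211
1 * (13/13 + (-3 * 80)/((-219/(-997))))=-79687/73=-1091.60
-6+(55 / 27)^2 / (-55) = -4429 / 729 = -6.08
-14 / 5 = -2.80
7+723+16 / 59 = 43086 / 59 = 730.27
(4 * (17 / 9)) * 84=1904 / 3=634.67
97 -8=89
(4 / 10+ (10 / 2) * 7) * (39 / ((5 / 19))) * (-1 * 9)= -1180413 / 25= -47216.52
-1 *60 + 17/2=-103/2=-51.50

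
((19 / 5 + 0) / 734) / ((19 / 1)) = 1 / 3670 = 0.00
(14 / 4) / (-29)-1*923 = -53541 / 58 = -923.12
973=973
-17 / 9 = -1.89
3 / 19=0.16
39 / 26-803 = -1603 / 2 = -801.50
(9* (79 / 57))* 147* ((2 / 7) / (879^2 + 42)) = 3318 / 4893659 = 0.00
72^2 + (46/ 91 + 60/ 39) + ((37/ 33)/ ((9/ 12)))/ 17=794271658/ 153153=5186.13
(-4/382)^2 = 4/36481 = 0.00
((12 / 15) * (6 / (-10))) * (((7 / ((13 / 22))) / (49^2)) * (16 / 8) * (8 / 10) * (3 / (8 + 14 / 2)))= -2112 / 2786875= -0.00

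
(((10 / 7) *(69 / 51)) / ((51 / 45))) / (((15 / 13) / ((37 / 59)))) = 110630 / 119357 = 0.93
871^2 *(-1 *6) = -4551846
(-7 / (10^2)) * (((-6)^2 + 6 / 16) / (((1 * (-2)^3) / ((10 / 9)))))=679 / 1920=0.35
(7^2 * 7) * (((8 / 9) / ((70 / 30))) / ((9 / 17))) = 6664 / 27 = 246.81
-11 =-11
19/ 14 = 1.36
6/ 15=0.40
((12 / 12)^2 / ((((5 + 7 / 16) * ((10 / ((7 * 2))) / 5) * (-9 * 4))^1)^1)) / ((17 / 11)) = -308 / 13311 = -0.02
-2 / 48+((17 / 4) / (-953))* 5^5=-319703 / 22872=-13.98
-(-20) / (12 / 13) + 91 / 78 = 137 / 6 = 22.83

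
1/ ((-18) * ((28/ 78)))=-13/ 84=-0.15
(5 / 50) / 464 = 1 / 4640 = 0.00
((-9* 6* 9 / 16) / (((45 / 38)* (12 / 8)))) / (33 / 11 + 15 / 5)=-57 / 20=-2.85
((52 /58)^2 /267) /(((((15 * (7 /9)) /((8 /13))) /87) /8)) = 9984 /90335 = 0.11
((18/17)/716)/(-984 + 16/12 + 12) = -27/17722432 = -0.00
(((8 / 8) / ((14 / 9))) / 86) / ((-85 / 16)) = -36 / 25585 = -0.00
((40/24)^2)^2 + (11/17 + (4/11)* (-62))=-214820/15147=-14.18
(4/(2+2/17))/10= 17/90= 0.19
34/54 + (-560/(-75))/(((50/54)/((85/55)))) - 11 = 77672/37125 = 2.09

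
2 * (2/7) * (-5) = -20/7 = -2.86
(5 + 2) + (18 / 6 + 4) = 14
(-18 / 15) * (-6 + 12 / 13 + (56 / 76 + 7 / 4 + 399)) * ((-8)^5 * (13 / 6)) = 3208421376 / 95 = 33772856.59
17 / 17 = 1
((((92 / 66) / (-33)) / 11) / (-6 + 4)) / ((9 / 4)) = 92 / 107811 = 0.00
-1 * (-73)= 73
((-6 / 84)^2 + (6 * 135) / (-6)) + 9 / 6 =-26165 / 196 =-133.49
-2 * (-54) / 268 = 27 / 67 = 0.40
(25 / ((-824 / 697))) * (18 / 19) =-156825 / 7828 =-20.03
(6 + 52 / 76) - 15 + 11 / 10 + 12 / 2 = -231 / 190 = -1.22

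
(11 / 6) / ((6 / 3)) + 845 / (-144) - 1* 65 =-10073 / 144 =-69.95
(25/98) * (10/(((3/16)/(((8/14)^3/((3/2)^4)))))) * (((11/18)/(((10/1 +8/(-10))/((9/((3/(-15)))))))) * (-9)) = 140800000/10437147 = 13.49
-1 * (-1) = 1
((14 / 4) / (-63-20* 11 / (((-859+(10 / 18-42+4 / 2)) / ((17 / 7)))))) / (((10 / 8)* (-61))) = 396214 / 538670565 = 0.00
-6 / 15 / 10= -1 / 25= -0.04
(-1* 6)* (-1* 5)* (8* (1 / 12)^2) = 1.67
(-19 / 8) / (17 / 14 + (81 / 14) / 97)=-12901 / 6920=-1.86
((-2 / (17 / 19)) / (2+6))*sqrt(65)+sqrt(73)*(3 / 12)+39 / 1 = -19*sqrt(65) / 68+sqrt(73) / 4+39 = 38.88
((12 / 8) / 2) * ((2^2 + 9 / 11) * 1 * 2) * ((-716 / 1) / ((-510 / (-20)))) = -37948 / 187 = -202.93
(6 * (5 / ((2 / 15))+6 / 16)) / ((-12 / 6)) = -909 / 8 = -113.62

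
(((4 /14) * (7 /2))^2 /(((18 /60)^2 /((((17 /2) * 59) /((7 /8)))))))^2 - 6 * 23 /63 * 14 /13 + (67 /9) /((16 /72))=4185000653567 /103194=40554689.75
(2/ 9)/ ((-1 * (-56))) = 0.00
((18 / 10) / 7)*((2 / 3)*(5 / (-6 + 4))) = -0.43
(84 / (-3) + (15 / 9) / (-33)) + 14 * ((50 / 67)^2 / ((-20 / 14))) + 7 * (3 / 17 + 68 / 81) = -1794823762 / 67994883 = -26.40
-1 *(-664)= 664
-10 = -10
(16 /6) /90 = 0.03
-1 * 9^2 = -81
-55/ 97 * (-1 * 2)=110/ 97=1.13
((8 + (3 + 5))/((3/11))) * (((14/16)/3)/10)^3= 3773/2592000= 0.00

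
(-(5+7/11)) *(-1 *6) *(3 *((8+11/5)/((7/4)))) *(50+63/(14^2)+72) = 38987460/539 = 72332.95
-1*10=-10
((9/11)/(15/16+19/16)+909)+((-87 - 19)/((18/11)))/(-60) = 91938721/100980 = 910.46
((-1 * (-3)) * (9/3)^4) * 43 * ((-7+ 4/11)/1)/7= -762777/77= -9906.19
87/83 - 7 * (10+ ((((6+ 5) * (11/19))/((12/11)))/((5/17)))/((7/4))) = -3509096/23655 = -148.34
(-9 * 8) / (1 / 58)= -4176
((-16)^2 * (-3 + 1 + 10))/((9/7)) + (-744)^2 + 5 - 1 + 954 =5004782/9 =556086.89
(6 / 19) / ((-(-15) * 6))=1 / 285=0.00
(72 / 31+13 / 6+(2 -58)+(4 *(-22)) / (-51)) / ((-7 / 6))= 157421 / 3689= 42.67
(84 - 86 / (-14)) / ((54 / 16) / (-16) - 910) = -80768 / 815549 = -0.10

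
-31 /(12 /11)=-28.42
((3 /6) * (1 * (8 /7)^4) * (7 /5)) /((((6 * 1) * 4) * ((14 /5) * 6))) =0.00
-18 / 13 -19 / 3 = -301 / 39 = -7.72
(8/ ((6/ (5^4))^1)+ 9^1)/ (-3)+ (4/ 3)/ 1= -2515/ 9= -279.44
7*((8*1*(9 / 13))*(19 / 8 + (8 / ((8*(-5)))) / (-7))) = 93.18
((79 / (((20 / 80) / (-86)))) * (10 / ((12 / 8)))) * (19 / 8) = -1290860 / 3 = -430286.67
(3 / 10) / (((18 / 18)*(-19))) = -3 / 190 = -0.02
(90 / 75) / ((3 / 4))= 8 / 5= 1.60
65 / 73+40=2985 / 73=40.89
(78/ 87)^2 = 676/ 841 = 0.80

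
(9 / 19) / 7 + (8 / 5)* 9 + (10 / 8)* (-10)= 2617 / 1330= 1.97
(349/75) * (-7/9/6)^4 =837949/637729200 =0.00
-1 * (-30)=30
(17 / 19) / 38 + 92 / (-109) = -64571 / 78698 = -0.82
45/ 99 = 5/ 11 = 0.45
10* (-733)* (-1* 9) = 65970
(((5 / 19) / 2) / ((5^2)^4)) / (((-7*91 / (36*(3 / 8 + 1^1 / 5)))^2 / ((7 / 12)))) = 14283 / 68835812500000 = 0.00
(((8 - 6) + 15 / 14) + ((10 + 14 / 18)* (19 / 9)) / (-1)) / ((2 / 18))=-22319 / 126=-177.13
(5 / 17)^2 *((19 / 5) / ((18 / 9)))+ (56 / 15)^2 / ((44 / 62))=19.80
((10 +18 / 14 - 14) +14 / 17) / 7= -225 / 833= -0.27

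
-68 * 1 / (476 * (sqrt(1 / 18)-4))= 3 * sqrt(2) / 2009 + 72 / 2009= 0.04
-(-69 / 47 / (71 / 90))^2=-38564100 / 11135569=-3.46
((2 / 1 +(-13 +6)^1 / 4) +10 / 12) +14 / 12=9 / 4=2.25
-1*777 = -777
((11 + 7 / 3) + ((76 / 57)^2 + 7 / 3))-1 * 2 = 139 / 9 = 15.44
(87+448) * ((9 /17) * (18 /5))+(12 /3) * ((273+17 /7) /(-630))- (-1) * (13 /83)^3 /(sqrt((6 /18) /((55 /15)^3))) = 1017.95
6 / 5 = 1.20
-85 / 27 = -3.15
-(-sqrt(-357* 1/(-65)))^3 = 357* sqrt(23205)/4225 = 12.87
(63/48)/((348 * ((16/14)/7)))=343/14848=0.02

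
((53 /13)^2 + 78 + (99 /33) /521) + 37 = 11589631 /88049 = 131.63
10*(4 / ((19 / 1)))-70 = -1290 / 19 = -67.89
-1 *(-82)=82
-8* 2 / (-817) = 16 / 817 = 0.02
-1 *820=-820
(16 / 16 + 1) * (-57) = -114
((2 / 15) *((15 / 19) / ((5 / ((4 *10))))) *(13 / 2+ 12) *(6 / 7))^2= 3154176 / 17689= 178.31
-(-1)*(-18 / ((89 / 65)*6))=-2.19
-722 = -722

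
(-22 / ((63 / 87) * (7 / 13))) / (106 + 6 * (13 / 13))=-4147 / 8232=-0.50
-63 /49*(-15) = 135 /7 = 19.29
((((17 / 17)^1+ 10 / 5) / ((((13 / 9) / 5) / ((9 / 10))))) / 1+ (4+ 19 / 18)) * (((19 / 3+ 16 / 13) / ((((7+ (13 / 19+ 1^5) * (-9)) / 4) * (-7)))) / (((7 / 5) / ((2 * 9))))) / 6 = 37777700 / 2310399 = 16.35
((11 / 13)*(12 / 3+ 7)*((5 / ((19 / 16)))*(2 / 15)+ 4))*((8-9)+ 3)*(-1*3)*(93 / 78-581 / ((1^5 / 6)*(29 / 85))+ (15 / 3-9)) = 18648948340 / 7163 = 2603510.87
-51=-51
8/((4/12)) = 24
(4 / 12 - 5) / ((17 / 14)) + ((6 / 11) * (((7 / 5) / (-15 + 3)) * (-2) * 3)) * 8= -2212 / 2805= -0.79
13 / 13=1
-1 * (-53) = 53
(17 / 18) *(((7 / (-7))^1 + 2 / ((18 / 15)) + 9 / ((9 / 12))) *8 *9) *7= 18088 / 3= 6029.33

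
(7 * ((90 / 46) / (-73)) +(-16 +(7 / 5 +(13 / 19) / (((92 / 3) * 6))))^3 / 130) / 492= -1221987244661672111 / 24937654293327360000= -0.05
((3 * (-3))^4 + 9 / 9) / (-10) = -3281 / 5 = -656.20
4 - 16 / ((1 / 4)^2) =-252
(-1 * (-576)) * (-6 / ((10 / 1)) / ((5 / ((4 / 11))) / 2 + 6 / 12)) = -13824 / 295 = -46.86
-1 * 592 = -592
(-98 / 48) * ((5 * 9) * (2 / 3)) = -245 / 4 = -61.25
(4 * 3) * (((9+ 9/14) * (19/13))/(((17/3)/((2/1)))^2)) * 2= 1108080/26299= 42.13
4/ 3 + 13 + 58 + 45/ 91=19882/ 273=72.83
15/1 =15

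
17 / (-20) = -17 / 20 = -0.85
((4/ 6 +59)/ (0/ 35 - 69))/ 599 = -179/ 123993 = -0.00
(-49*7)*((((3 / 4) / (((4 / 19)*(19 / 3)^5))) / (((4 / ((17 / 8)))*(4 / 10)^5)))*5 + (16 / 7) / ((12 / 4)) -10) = 20097757880459 / 6405537792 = 3137.56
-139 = -139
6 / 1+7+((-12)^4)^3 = 8916100448269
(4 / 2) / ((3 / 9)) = 6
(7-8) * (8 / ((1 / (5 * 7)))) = -280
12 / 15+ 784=3924 / 5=784.80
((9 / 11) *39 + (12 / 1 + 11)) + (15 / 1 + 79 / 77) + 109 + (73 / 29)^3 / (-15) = 5038689616 / 28169295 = 178.87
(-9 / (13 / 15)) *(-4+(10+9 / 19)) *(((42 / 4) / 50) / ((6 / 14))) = -162729 / 4940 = -32.94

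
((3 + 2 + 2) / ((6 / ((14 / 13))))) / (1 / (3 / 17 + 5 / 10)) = 1127 / 1326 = 0.85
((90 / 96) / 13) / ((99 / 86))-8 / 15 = -8077 / 17160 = -0.47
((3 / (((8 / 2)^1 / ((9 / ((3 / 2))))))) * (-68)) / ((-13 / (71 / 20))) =83.56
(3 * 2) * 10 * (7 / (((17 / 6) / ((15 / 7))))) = 5400 / 17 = 317.65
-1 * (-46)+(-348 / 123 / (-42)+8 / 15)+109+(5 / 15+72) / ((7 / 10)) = 1114711 / 4305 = 258.93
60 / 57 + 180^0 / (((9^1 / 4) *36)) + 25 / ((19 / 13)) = 27964 / 1539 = 18.17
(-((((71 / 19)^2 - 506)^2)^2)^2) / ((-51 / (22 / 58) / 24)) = 3006889037524806890635394573211669921875000 / 4903504030649559850577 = 613212310774115707961.80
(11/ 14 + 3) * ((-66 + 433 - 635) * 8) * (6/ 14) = -170448/ 49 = -3478.53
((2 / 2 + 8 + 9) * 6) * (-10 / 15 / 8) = -9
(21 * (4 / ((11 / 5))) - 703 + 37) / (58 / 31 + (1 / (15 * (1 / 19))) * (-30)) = 107043 / 6160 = 17.38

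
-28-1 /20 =-561 /20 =-28.05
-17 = -17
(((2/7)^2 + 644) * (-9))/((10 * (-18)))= 1578/49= 32.20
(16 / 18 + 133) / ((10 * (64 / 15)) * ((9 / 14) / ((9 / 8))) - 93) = -8435 / 4323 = -1.95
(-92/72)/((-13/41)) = 943/234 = 4.03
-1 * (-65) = 65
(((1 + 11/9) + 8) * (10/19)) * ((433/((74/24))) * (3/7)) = 1593440/4921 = 323.80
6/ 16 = 0.38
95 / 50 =19 / 10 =1.90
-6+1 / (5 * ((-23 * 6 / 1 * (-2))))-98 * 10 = -986.00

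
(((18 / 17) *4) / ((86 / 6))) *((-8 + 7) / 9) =-24 / 731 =-0.03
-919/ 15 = -61.27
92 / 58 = 46 / 29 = 1.59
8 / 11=0.73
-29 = -29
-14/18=-7/9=-0.78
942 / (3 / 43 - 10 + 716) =40506 / 30361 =1.33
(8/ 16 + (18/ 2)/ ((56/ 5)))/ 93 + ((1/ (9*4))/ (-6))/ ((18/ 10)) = 1207/ 105462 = 0.01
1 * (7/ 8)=7/ 8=0.88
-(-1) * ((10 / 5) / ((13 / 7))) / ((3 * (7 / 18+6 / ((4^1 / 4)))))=84 / 1495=0.06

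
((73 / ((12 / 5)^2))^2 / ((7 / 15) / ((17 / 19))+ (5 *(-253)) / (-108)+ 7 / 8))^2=80147379384765625 / 533902763344896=150.12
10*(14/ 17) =140/ 17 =8.24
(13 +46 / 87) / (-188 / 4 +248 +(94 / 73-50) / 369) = 10568283 / 156912649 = 0.07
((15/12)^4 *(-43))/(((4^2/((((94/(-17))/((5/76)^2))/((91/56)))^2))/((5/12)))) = -247576016540/146523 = -1689673.41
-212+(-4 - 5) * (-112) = 796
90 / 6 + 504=519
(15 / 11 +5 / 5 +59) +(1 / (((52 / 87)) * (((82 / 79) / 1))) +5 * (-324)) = -73030677 / 46904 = -1557.02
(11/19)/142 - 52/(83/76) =-10661583/223934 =-47.61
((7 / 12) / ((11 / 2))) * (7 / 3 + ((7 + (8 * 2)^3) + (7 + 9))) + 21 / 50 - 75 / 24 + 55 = 880931 / 1800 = 489.41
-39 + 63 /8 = -249 /8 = -31.12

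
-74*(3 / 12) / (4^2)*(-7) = 259 / 32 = 8.09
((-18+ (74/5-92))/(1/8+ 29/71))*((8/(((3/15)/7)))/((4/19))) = -71917888/303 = -237352.77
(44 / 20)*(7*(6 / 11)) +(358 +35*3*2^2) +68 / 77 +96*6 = 524864 / 385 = 1363.28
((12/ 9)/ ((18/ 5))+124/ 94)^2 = 4596736/ 1610361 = 2.85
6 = 6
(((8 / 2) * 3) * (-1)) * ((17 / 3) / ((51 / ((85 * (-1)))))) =340 / 3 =113.33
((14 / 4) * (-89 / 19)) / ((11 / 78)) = -24297 / 209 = -116.25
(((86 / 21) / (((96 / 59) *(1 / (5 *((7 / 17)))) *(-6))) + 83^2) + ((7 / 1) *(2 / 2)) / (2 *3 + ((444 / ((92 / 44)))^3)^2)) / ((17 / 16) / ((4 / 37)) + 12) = 65388148063338554048454439594 / 207211441936242784238874225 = 315.56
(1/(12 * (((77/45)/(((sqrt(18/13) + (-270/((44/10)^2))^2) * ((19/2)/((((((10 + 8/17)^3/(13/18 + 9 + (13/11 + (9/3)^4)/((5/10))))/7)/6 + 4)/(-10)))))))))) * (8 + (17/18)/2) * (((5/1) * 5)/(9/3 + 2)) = -465763231293837890625/50792190497531648 - 122670151451875 * sqrt(26)/11274818599616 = -9225.45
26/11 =2.36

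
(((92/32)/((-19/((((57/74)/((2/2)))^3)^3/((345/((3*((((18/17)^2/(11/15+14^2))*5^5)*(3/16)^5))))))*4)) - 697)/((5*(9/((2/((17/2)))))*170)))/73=-0.00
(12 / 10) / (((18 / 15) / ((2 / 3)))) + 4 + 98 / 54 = 6.48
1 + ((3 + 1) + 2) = 7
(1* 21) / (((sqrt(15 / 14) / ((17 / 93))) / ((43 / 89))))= 5117* sqrt(210) / 41385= 1.79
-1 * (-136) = 136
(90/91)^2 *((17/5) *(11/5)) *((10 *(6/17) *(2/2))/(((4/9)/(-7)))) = -481140/1183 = -406.71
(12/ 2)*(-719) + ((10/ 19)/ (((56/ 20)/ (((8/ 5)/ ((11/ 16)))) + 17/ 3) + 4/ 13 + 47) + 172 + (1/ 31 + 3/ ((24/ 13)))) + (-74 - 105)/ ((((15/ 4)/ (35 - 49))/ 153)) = 312555742115351/ 3185948120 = 98104.47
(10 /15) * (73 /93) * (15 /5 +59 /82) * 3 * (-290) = -6456850 /3813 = -1693.38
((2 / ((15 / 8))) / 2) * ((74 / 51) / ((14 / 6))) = 592 / 1785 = 0.33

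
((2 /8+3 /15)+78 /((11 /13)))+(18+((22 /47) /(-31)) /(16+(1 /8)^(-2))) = 14184745 /128216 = 110.63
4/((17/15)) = 3.53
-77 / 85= -0.91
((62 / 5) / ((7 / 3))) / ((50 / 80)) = 1488 / 175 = 8.50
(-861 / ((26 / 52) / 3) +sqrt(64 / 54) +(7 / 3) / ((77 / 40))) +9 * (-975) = -460013 / 33 +4 * sqrt(6) / 9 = -13938.70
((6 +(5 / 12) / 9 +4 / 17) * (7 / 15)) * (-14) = -565117 / 13770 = -41.04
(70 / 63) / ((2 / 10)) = 50 / 9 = 5.56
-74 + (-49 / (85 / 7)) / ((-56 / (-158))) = -29031 / 340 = -85.39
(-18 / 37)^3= -5832 / 50653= -0.12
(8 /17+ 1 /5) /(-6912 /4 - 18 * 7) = -19 /52530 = -0.00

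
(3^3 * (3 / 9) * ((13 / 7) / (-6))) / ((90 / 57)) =-247 / 140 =-1.76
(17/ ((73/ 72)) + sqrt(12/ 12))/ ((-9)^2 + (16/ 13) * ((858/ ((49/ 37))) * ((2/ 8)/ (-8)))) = 63553/ 200604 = 0.32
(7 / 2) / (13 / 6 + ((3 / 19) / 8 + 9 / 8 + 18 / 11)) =8778 / 12409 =0.71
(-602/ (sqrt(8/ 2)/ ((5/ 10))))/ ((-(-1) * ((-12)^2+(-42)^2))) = -301/ 3816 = -0.08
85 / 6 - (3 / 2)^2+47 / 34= 2713 / 204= 13.30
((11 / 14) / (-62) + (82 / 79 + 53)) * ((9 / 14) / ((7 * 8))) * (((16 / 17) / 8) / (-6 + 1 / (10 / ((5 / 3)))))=-5883813 / 470403920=-0.01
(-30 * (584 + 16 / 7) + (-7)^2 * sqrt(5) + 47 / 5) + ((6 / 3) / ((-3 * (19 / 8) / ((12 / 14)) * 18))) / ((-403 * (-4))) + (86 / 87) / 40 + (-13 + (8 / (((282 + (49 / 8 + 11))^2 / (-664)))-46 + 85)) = -28123478702886660853 / 1602184726544220 + 49 * sqrt(5) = -17443.64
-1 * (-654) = 654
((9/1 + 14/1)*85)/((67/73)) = 2130.07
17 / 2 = 8.50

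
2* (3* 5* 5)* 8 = 1200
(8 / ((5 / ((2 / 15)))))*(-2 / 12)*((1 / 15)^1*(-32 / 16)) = 16 / 3375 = 0.00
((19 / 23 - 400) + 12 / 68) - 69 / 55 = -8607419 / 21505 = -400.25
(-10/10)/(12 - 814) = 1/802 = 0.00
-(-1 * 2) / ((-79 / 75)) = -150 / 79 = -1.90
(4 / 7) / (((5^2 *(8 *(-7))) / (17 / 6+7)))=-59 / 14700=-0.00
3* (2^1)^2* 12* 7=1008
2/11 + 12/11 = 14/11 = 1.27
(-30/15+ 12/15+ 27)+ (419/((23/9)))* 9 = 172662/115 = 1501.41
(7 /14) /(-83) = -1 /166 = -0.01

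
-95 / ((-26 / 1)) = 95 / 26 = 3.65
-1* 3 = -3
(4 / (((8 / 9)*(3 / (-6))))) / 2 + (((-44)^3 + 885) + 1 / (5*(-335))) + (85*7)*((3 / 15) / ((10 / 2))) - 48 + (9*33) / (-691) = -195206972677 / 2314850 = -84328.13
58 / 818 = 29 / 409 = 0.07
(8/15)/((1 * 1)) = 8/15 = 0.53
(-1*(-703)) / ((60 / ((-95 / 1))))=-13357 / 12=-1113.08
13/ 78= 1/ 6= 0.17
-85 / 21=-4.05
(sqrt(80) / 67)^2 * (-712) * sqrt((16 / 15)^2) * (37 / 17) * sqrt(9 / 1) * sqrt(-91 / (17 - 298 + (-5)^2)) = -421504 * sqrt(91) / 76313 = -52.69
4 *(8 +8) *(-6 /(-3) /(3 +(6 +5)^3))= 64 /667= 0.10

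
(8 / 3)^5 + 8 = 34712 / 243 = 142.85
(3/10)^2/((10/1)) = 9/1000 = 0.01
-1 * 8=-8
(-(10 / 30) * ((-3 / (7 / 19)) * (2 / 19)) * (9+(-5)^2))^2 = 4624 / 49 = 94.37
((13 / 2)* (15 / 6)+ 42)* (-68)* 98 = -388178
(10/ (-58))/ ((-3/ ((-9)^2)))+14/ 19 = 2971/ 551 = 5.39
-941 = -941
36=36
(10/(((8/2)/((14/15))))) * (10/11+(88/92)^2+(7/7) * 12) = 187698/5819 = 32.26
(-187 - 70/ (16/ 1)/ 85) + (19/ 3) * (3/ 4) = -24793/ 136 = -182.30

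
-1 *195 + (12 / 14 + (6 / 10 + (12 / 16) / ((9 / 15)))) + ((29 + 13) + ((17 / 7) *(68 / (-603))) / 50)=-150.30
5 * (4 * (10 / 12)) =16.67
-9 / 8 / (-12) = 3 / 32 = 0.09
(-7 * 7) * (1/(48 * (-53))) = 49/2544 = 0.02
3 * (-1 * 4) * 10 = -120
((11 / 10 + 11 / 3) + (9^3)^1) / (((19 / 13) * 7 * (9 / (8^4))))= 586074112 / 17955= 32641.28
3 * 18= 54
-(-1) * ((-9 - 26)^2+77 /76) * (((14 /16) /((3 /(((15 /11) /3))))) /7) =155295 /6688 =23.22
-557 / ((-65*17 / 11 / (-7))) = -42889 / 1105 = -38.81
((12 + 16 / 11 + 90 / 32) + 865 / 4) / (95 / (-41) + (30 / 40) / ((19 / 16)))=-31879017 / 231088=-137.95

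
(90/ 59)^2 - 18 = -54558/ 3481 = -15.67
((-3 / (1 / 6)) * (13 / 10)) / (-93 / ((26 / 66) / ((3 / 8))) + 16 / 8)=12168 / 44995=0.27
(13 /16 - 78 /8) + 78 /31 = -3185 /496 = -6.42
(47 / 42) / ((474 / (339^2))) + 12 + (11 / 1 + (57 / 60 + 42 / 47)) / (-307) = 283.27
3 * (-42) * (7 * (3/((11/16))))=-42336/11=-3848.73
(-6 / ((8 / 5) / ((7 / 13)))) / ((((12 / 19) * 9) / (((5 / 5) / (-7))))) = 95 / 1872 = 0.05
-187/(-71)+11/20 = 3.18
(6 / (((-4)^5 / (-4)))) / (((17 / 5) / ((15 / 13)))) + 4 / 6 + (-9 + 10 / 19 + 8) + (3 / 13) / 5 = 1992061 / 8062080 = 0.25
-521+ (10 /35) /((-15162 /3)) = -9215970 /17689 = -521.00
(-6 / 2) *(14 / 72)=-7 / 12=-0.58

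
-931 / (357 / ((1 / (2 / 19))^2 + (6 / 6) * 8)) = -17423 / 68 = -256.22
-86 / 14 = -6.14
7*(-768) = -5376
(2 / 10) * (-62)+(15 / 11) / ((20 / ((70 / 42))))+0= -2703 / 220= -12.29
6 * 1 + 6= 12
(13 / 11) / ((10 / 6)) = 39 / 55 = 0.71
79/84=0.94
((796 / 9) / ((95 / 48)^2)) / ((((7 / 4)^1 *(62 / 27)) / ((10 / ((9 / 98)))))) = 34234368 / 55955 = 611.82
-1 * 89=-89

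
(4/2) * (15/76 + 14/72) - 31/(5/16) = -84146/855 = -98.42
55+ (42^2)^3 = 5489031799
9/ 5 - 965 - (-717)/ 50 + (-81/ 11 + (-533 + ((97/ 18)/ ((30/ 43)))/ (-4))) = -177149173/ 118800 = -1491.15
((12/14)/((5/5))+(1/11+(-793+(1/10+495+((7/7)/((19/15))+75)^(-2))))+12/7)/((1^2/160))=-47139743083/997920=-47238.00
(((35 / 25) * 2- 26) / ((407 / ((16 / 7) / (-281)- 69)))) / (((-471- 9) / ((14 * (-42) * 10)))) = 27555017 / 571835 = 48.19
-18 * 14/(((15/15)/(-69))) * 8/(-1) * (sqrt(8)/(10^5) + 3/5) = -417312/5 - 8694 * sqrt(2)/3125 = -83466.33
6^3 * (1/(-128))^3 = -27/262144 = -0.00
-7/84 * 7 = -7/12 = -0.58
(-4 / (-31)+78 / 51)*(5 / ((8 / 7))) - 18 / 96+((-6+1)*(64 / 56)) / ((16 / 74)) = -1142727 / 59024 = -19.36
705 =705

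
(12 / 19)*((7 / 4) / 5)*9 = 189 / 95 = 1.99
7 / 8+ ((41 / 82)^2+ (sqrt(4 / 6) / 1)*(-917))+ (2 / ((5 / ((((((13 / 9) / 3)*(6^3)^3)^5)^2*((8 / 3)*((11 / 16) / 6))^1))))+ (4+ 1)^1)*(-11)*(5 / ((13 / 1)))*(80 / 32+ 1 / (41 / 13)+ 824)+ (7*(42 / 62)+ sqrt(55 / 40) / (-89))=-3093053021702510301287794000000000000000000000000000000000000000000000.00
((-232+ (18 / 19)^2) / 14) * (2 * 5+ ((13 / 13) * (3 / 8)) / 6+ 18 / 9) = -4025401 / 20216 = -199.12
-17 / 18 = -0.94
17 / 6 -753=-4501 / 6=-750.17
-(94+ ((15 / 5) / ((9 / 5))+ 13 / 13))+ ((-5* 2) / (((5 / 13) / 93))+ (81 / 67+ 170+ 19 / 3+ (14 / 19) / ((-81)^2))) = -19520019448 / 8352153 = -2337.12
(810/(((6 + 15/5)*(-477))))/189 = -10/10017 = -0.00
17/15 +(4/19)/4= 338/285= 1.19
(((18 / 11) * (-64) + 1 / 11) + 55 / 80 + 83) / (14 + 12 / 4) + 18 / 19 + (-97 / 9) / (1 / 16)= -88373869 / 511632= -172.73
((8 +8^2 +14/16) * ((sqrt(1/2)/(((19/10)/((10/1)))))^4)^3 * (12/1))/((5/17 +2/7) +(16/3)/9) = 5265646907.38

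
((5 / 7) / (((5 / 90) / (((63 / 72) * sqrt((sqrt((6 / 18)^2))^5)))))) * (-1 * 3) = -5 * sqrt(3) / 4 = -2.17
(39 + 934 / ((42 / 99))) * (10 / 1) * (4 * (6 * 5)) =18820800 / 7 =2688685.71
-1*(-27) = 27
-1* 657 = -657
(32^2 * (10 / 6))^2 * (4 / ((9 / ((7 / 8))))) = 91750400 / 81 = 1132720.99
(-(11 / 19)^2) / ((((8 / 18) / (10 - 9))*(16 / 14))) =-7623 / 11552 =-0.66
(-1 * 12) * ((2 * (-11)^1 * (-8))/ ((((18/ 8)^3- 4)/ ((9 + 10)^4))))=-1601384448/ 43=-37241498.79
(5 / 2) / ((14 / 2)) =5 / 14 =0.36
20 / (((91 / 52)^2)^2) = 5120 / 2401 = 2.13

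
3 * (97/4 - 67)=-513/4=-128.25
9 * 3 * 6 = 162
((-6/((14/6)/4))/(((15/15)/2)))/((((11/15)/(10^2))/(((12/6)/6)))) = -72000/77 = -935.06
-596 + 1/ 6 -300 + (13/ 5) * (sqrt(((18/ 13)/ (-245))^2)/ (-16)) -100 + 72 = -27160727/ 29400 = -923.83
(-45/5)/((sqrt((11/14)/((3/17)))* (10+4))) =-9* sqrt(7854)/2618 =-0.30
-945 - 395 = -1340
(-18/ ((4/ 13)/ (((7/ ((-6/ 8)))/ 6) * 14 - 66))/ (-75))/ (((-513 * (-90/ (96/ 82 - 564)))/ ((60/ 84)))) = 1316614/ 2208465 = 0.60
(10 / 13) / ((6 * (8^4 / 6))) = 5 / 26624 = 0.00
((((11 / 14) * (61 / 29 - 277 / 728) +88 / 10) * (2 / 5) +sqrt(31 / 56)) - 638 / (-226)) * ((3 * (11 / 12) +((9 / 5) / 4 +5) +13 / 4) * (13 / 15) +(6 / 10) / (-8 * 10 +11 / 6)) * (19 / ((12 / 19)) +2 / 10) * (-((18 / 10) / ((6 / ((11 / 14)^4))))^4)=-3013108893403567626598972260534872469 / 8528983585998620524853592064000000000 - 1048325164099315837030029789 * sqrt(434) / 572017664642253235159040000000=-0.39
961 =961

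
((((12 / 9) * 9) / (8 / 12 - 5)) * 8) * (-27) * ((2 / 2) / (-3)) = -2592 / 13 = -199.38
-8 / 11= -0.73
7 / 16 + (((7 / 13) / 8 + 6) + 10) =3433 / 208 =16.50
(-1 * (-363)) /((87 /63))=7623 /29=262.86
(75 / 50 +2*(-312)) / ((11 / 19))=-23655 / 22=-1075.23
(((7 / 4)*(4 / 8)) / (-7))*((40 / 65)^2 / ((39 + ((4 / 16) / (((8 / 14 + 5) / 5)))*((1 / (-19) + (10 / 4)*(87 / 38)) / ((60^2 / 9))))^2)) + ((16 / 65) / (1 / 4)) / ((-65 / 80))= -1401417439650989056 / 1156413407755267805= -1.21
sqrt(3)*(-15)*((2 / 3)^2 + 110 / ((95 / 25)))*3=-25130*sqrt(3) / 19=-2290.87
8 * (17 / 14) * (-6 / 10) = -204 / 35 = -5.83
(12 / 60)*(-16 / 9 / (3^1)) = -16 / 135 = -0.12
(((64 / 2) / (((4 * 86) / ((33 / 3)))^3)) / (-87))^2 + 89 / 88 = 136266538441612259 / 134735453720752896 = 1.01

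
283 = 283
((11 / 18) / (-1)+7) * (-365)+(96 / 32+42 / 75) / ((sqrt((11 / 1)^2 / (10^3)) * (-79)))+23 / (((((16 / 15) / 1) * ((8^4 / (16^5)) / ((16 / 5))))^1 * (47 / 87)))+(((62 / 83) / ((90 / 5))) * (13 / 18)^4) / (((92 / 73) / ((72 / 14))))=2002024207867505 / 65931331536 - 178 * sqrt(10) / 4345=30365.16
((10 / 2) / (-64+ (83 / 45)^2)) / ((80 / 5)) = -0.01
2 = 2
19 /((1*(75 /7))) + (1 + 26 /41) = 10478 /3075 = 3.41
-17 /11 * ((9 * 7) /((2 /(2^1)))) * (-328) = 31935.27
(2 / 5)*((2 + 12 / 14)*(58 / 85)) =464 / 595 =0.78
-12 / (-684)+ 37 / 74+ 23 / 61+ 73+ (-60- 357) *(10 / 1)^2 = -289467937 / 6954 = -41626.11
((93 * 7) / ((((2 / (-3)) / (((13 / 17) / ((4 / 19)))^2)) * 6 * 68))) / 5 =-39716859 / 6288640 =-6.32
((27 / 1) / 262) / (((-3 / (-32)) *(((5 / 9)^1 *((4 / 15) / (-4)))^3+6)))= 2834352 / 15470707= 0.18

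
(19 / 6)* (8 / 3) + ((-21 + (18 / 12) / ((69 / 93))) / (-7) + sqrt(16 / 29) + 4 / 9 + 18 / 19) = 4* sqrt(29) / 29 + 690887 / 55062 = 13.29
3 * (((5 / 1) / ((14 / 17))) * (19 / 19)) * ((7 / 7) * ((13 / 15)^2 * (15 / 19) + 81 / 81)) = 29.02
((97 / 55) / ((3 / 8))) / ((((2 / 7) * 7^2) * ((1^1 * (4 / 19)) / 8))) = 14744 / 1155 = 12.77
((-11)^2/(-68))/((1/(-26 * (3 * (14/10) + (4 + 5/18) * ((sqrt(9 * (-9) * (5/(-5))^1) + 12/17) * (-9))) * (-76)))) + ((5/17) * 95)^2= 1878360482/1445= 1299903.45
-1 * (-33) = 33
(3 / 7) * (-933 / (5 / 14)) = -5598 / 5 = -1119.60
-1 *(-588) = 588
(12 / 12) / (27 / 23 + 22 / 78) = 897 / 1306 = 0.69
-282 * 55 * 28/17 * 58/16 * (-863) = 1358590695/17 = 79917099.71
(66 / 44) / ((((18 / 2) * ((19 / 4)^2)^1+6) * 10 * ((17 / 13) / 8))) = 416 / 94775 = 0.00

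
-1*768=-768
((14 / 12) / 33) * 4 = 0.14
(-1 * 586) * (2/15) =-1172/15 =-78.13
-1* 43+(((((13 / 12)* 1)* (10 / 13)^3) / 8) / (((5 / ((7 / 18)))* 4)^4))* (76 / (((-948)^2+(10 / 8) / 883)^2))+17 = -1115413907668756718086446187349 / 42900534910336796850846723840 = -26.00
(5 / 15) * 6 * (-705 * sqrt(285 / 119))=-1410 * sqrt(33915) / 119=-2182.07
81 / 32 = 2.53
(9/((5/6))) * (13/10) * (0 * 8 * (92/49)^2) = 0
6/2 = 3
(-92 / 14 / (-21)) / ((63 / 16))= 736 / 9261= 0.08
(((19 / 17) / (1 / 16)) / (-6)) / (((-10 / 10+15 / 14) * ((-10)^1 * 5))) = 1064 / 1275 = 0.83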